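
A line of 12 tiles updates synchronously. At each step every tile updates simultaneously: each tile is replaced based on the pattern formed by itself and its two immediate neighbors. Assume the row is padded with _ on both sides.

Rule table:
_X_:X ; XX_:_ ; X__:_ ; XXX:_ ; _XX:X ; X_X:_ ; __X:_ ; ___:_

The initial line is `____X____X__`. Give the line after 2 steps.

____X____X__

____X____X__  (fixed point — unchanged through step 2)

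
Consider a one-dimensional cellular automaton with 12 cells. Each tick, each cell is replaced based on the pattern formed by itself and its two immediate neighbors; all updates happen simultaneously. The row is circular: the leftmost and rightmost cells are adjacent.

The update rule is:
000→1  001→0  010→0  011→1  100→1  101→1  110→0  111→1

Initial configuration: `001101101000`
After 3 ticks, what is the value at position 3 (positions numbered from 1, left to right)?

101011010111
010110101111
101101011110
position 3 holds 1

1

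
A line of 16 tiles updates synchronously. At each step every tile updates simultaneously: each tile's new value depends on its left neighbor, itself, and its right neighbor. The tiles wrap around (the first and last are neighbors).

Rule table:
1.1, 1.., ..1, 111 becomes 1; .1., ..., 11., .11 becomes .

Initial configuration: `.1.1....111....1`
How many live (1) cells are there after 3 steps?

7

step 1: 1.1.1..1.1.1..1.
step 2: .1.1.11.1.1.11.1
step 3: 1.1.1..1.1.1..1.
count of 1: 7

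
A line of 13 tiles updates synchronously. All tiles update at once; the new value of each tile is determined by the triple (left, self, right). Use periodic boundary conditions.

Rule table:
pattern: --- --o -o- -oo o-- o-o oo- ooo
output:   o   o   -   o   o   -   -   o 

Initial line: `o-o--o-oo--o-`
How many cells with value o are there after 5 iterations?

8

---oo--o-oo--
oooo-oo--o-oo
ooo--o-oo--oo
oo-oo--o-oooo
o--o-oo--oooo
count of o: 8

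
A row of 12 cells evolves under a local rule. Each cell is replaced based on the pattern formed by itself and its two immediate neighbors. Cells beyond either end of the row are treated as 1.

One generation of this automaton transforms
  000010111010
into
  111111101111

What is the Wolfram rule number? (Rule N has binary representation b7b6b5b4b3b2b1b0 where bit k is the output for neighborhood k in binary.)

position 7: 111 → 0  (bit 7 = 0)
position 8: 110 → 1  (bit 6 = 1)
position 5: 101 → 1  (bit 5 = 1)
position 0: 100 → 1  (bit 4 = 1)
position 6: 011 → 1  (bit 3 = 1)
position 4: 010 → 1  (bit 2 = 1)
position 3: 001 → 1  (bit 1 = 1)
position 1: 000 → 1  (bit 0 = 1)
bits b7..b0 = 01111111 = 127

127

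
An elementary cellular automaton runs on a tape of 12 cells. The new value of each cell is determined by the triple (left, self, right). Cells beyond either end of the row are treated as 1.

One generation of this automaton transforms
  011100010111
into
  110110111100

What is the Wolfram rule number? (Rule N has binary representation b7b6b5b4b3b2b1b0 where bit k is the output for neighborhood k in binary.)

position 2: 111 → 0  (bit 7 = 0)
position 3: 110 → 1  (bit 6 = 1)
position 0: 101 → 1  (bit 5 = 1)
position 4: 100 → 1  (bit 4 = 1)
position 1: 011 → 1  (bit 3 = 1)
position 7: 010 → 1  (bit 2 = 1)
position 6: 001 → 1  (bit 1 = 1)
position 5: 000 → 0  (bit 0 = 0)
bits b7..b0 = 01111110 = 126

126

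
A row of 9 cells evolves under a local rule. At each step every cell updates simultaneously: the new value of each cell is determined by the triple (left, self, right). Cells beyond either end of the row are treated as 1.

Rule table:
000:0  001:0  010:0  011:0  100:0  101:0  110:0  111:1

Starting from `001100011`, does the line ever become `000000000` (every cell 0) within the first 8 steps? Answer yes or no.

yes

000000001
000000000
all cells are 0 at step 2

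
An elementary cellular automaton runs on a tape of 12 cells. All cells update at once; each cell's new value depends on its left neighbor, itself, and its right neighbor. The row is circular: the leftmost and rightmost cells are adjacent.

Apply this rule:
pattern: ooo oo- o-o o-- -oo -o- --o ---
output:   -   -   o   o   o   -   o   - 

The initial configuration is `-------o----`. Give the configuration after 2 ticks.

-----o-o-o--

tick 1: ------o-o---
tick 2: -----o-o-o--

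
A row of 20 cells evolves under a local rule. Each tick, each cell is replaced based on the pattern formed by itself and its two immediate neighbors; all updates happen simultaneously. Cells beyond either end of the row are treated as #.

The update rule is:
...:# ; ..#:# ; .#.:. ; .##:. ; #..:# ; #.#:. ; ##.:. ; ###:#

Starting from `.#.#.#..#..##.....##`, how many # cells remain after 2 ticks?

11

......##.##..#####.#
######.....##.###...
count of #: 11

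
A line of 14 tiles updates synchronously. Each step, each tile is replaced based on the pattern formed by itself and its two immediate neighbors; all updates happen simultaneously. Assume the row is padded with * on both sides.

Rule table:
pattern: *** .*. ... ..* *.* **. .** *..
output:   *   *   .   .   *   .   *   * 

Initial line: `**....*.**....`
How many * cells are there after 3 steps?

9

*.*...***.*...
.***..**.***..
***.*.*.***.*.
count of *: 9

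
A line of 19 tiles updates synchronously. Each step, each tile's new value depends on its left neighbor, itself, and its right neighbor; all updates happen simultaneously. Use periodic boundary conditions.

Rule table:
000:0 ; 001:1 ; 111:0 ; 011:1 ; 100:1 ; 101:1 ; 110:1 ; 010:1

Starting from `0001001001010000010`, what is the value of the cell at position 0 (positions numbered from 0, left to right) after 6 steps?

0011111111111000111
1110000000001101101
0011000000011111111
1111100000110000001
0000110001111000011
1001111011001100111
position 0 holds 1

1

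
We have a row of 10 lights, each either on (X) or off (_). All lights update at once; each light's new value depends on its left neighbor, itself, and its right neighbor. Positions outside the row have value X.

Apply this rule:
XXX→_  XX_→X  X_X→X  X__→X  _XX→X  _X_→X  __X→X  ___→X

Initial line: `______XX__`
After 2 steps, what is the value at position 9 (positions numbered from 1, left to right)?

step 1: XXXXXXXXXX
step 2: __________
position 9 holds _

_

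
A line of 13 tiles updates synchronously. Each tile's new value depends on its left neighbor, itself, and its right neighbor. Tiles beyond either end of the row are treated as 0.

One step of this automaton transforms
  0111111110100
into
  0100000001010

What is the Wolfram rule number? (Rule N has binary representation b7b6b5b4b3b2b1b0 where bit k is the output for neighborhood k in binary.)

56

position 2: 111 → 0  (bit 7 = 0)
position 8: 110 → 0  (bit 6 = 0)
position 9: 101 → 1  (bit 5 = 1)
position 11: 100 → 1  (bit 4 = 1)
position 1: 011 → 1  (bit 3 = 1)
position 10: 010 → 0  (bit 2 = 0)
position 0: 001 → 0  (bit 1 = 0)
position 12: 000 → 0  (bit 0 = 0)
bits b7..b0 = 00111000 = 56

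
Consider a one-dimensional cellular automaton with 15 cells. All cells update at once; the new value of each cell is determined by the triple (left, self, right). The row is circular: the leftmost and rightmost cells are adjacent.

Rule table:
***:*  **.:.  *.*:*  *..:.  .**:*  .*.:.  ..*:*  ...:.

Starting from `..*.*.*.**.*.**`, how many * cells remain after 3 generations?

.*.*.*.**.*.**.
*.*.*.**.*.**..
.*.*.**.*.**..*
count of *: 8

8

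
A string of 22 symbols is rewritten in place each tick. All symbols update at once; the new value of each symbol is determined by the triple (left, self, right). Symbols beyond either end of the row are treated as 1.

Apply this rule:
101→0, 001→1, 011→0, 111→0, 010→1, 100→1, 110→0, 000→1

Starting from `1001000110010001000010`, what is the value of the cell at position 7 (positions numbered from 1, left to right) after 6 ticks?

0

0111111001111111111110
0000000110000000000000
1111111001111111111111
0000000110000000000000  (repeats tick 2; period 2)
tick 6: 0000000110000000000000
position 7 holds 0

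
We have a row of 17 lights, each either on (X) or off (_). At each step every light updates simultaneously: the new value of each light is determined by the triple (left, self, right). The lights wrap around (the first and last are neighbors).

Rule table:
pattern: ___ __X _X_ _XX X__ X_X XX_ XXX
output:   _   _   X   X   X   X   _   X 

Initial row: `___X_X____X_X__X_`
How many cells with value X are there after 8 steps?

step 1: ___XXXX___XXXX_XX
step 2: X__XXX_X__XXX_XX_
step 3: XX_XX_XXX_XX_XX_X
step 4: X_XX_XXX_XX_XX_XX
step 5: _XX_XXX_XX_XX_XXX
step 6: XX_XXX_XX_XX_XXX_
step 7: X_XXX_XX_XX_XXX_X
step 8: _XXX_XX_XX_XXX_XX
count of X: 12

12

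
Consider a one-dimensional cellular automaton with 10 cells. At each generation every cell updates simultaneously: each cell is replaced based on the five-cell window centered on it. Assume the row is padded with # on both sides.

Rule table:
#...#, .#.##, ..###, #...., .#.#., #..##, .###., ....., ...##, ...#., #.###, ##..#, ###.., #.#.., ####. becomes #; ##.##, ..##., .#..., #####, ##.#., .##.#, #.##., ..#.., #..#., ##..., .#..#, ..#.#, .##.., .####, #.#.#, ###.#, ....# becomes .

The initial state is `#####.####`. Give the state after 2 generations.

.##.....##

generation 1: ...#..#...
generation 2: .##.....##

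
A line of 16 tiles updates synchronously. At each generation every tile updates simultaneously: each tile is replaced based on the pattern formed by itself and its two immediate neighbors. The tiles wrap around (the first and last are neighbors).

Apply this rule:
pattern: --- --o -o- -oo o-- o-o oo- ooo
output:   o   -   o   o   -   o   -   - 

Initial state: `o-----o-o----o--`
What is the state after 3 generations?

o----o---o-oo---

o-ooo-ooo-oo-o--
ooo--oo--oo-oo--
o----o---o-oo---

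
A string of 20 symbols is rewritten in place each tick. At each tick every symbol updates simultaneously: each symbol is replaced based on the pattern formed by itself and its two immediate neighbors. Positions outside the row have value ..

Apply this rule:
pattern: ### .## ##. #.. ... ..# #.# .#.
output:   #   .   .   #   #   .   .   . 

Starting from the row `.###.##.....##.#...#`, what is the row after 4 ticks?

..#....####.....##..
#..###..##.####...##
.#..#.#.....##.##...
..#....####......###

..#....####......###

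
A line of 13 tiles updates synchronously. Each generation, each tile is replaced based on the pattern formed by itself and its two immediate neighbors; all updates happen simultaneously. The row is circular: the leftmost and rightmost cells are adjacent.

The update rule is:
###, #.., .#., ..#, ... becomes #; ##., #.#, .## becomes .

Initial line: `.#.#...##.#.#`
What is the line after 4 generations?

.#.####...#.#
.#..##.####.#
.###....##..#
..#.####..###

..#.####..###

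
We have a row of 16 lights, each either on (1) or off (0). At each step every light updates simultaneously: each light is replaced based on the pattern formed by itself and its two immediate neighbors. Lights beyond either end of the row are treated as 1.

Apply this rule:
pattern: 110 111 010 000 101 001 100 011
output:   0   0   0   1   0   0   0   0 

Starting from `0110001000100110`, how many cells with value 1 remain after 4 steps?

8

step 1: 0000100010000000
step 2: 0110001000111110
step 3: 0000100010000000  (repeats step 1; period 2)
step 4: 0110001000111110
count of 1: 8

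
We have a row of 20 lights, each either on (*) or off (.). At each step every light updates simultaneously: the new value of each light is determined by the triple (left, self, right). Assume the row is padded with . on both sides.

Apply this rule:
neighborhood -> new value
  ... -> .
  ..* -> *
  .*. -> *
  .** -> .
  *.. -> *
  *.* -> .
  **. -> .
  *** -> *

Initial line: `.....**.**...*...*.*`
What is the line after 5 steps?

*...*.*..*.....*.**.

....*.....*.***.**.*
...***...**..*.....*
..*.*.*.*..****...**
.**.*.*.***.**.*.*..
*...*.*..*.....*.**.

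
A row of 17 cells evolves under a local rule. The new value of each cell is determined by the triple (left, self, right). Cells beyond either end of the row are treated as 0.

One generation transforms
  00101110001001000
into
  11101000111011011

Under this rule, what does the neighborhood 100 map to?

At position 7 the neighborhood is 100; the next row has 0 there.

0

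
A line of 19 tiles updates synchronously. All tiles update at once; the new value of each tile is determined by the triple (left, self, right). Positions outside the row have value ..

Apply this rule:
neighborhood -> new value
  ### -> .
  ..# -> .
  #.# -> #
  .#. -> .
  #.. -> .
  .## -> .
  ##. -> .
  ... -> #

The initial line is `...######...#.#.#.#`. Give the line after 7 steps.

##........#########

##........#..#.#.#.
...######.....#.#..
##........###..#..#
...######..........
##........#########
...######..........  (repeats step 4; period 2)
step 7: ##........#########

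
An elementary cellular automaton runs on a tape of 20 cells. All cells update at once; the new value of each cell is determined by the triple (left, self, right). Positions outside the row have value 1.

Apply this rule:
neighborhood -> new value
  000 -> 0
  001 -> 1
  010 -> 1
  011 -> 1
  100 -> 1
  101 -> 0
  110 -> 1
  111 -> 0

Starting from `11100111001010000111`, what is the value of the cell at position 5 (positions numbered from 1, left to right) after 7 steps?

1

step 1: 00111101111011001100
step 2: 11100101001011111111
step 3: 00111101111010000000
step 4: 11100101001011000001
step 5: 00111101111011100011
step 6: 11100101001010110110
step 7: 00111101111010110110
position 5 holds 1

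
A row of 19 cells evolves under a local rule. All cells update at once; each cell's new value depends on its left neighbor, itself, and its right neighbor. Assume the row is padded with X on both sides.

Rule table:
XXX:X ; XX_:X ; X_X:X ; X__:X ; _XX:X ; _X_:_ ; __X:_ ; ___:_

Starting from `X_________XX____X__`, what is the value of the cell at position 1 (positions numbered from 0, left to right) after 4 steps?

X

XX________XXX____X_
XXX_______XXXX____X
XXXX______XXXXX___X
XXXXX_____XXXXXX__X
position 1 holds X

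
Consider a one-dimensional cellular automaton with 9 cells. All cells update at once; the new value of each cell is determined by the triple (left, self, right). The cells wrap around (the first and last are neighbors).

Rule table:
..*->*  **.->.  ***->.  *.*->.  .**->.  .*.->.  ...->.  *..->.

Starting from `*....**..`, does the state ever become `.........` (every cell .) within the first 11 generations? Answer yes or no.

....*...*
...*...*.
..*...*..
.*...*...
*...*....
...*....*
..*....*.
.*....*..
*....*...
....*...*  (repeats generation 1; period 9)
generation 11: ...*...*.
generation 11 is ...*...*., still not uniform .

no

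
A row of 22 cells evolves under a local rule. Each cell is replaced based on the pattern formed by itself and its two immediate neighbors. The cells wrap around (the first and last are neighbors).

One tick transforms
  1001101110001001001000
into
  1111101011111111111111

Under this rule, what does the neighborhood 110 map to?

At position 4 the neighborhood is 110; the next row has 1 there.

1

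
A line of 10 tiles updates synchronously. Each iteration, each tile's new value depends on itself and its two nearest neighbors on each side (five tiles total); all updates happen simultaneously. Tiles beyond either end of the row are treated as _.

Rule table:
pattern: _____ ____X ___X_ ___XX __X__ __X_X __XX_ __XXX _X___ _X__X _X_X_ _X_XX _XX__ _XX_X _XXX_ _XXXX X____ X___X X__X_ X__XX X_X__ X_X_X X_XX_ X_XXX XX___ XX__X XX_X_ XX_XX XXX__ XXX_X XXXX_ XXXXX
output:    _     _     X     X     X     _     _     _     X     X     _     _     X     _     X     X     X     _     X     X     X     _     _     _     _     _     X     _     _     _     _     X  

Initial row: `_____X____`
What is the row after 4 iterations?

____XXXX__
___X_X___X
__X__XX_XX
_XXXX____X

_XXXX____X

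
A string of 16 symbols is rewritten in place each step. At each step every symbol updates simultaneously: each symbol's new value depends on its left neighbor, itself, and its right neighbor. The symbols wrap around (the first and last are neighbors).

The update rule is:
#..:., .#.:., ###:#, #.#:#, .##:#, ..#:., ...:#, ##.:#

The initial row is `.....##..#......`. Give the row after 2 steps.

####.##....#####
#######.##.#####

#######.##.#####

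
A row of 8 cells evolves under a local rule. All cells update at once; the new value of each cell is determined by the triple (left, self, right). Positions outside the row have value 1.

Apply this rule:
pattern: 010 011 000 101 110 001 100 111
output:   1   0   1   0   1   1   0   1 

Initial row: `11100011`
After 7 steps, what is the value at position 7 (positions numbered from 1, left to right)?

0

11101101
11100100
11101101  (repeats step 1; period 2)
step 7: 11101101
position 7 holds 0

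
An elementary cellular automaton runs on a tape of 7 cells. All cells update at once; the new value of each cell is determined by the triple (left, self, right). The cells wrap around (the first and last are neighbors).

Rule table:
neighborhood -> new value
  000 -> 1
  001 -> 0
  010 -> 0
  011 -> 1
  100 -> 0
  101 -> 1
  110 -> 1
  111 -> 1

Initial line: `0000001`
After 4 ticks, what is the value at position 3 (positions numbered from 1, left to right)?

0111100
0111101
1111110
1111111
position 3 holds 1

1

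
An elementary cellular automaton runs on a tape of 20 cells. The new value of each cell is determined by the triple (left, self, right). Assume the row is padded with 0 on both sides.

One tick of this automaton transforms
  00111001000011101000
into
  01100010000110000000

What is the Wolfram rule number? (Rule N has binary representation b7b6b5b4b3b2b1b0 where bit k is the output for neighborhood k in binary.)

10

position 3: 111 → 0  (bit 7 = 0)
position 4: 110 → 0  (bit 6 = 0)
position 15: 101 → 0  (bit 5 = 0)
position 5: 100 → 0  (bit 4 = 0)
position 2: 011 → 1  (bit 3 = 1)
position 7: 010 → 0  (bit 2 = 0)
position 1: 001 → 1  (bit 1 = 1)
position 0: 000 → 0  (bit 0 = 0)
bits b7..b0 = 00001010 = 10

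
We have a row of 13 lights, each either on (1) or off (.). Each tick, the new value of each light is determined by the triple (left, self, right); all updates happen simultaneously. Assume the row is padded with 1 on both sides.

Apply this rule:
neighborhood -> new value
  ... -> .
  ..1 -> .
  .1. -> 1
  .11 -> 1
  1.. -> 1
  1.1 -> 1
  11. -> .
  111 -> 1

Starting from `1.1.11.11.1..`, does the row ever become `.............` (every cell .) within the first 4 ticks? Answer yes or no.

no

tick 1: .1111.11.111.
tick 2: 1111.11.111.1
tick 3: 111.11.111.11
tick 4: 11.11.111.111
tick 4 is 11.11.111.111, still not uniform .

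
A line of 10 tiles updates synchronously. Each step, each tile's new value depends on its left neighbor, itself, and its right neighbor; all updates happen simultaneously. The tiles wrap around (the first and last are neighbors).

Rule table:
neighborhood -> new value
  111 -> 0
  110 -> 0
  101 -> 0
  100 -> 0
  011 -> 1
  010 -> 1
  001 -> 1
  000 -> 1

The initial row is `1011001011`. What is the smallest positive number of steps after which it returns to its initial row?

step 1: 0010011010
step 2: 1110110010
step 3: 1000100110
step 4: 1011101100
step 5: 1010001001
step 6: 0010111011
step 7: 0110100010
step 8: 1100101110
step 9: 1001101000
step 10: 1011001011

10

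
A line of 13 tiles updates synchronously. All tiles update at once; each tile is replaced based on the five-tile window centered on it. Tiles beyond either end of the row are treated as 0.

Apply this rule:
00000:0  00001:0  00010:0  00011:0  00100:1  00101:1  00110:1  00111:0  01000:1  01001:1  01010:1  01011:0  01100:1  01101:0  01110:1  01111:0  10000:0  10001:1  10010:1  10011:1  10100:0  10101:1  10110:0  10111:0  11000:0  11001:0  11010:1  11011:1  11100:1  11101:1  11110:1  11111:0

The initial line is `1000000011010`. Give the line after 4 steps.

1100000000110

1100000010101
1100000011110
1100000000110
1100000000110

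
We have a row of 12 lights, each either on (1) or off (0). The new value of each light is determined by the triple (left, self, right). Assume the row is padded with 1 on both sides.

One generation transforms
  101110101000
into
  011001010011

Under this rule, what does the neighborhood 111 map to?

At position 3 the neighborhood is 111; the next row has 0 there.

0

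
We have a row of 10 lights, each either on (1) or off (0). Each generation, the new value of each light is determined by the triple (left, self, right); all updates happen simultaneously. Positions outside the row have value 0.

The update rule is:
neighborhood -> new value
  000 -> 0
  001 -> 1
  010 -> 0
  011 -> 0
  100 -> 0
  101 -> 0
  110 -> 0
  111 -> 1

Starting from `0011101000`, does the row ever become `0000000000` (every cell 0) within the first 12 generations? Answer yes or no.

0101000000
1000000000
0000000000
all cells are 0 at generation 3

yes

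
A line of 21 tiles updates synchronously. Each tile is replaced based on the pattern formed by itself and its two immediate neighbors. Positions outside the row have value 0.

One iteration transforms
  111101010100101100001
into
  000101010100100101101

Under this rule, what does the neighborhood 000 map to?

At position 17 the neighborhood is 000; the next row has 1 there.

1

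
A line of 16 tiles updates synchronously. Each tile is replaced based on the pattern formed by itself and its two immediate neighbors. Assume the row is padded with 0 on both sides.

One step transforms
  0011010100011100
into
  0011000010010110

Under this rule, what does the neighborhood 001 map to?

At position 1 the neighborhood is 001; the next row has 0 there.

0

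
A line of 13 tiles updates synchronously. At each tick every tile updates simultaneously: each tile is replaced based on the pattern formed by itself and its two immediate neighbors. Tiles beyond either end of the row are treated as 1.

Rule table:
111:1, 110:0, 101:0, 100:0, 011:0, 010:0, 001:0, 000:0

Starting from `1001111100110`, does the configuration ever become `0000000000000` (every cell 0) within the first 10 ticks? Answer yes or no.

yes

0000111000000
0000010000000
0000000000000
all cells are 0 at tick 3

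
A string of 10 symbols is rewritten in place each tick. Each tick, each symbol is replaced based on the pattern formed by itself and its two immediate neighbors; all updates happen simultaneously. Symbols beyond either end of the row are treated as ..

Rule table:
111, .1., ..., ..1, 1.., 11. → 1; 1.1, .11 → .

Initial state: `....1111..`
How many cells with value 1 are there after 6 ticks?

1111.11111
.111..1111
1.1111.111
1..111..11
111.1111.1
.11..111.1
count of 1: 6

6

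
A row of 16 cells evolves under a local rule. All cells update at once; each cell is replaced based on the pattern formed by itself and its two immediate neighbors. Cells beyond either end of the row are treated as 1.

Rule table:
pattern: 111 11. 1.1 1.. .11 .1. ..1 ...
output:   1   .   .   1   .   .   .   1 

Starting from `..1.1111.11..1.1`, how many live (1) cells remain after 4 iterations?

iteration 1: 1....11....1....
iteration 2: .111...111..111.
iteration 3: ..1.11..1.1..1..
iteration 4: 1.....1....1..1.
count of 1: 4

4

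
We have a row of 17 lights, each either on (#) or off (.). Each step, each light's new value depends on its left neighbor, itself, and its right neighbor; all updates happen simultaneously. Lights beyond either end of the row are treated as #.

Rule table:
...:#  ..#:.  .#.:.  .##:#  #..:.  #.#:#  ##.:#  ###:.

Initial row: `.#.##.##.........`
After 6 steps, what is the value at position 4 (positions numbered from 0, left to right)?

#.######.#######.
###....###.....##
..#.##.#.#.###.#.
...####.#.##.##.#
.#.#..##.########
#.#...####.......
position 4 holds .

.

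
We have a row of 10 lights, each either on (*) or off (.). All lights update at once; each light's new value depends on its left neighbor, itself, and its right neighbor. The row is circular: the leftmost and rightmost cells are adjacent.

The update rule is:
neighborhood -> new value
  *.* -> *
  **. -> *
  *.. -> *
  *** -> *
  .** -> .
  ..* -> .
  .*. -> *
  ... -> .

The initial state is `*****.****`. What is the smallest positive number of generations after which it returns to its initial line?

10

generation 1: ******.***
generation 2: *******.**
generation 3: ********.*
generation 4: *********.
generation 5: .*********
generation 6: *.********
generation 7: **.*******
generation 8: ***.******
generation 9: ****.*****
generation 10: *****.****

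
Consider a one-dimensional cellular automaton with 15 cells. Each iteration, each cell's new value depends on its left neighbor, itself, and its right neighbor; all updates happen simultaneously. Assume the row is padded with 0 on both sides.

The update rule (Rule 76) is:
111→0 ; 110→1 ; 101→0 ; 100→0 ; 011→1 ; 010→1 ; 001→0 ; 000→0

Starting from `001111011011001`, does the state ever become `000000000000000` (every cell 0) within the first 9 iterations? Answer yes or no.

no

001001011011001
001001011011001  (fixed point — unchanged through iteration 9)
iteration 9 is 001001011011001, still not uniform 0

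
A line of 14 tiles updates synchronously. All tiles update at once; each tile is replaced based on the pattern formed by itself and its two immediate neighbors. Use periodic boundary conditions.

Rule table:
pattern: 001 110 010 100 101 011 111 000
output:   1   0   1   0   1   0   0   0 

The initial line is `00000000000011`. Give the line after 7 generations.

00000100000000

00000000000100
00000000001100
00000000010000
00000000110000
00000001000000
00000011000000
00000100000000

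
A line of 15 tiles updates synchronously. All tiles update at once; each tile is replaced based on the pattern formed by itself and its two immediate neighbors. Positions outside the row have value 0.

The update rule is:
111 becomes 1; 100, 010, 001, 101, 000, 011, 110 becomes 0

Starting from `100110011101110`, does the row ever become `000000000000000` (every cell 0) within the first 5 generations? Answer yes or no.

generation 1: 000000001000100
generation 2: 000000000000000
all cells are 0 at generation 2

yes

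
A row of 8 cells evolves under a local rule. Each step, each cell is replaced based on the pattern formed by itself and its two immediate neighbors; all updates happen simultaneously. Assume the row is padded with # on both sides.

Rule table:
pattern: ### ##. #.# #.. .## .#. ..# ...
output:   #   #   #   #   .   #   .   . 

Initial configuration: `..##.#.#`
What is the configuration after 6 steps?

#..####.
##..####
###..###
####..##
#####..#
######..

######..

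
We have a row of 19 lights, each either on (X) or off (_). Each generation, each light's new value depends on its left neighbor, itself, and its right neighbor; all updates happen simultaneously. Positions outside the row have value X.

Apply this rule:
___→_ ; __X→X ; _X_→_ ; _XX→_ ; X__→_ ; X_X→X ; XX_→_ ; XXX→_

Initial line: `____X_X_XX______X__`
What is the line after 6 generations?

___X_X_X_______X__X
__X_X_X_______X__X_
_X_X_X_______X__X_X
X_X_X_______X__X_X_
_X_X_______X__X_X_X
X_X_______X__X_X_X_

X_X_______X__X_X_X_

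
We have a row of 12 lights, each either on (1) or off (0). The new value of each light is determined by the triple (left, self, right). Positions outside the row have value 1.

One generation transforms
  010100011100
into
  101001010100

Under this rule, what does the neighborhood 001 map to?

0

At position 6 the neighborhood is 001; the next row has 0 there.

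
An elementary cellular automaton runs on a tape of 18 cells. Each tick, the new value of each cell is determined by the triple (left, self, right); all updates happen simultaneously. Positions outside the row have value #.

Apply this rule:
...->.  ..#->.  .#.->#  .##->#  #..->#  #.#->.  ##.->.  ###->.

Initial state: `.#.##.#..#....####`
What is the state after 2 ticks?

tick 1: .#.#..##.##...#...
tick 2: .#.##.#..#.#..##..

.#.##.#..#.#..##..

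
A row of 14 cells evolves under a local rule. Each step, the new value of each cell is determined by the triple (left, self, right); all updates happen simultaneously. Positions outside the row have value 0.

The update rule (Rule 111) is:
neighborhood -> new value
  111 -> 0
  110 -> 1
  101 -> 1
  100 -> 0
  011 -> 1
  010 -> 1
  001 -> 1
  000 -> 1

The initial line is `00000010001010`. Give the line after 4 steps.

11100011111010

11111110111110
10000011100010
10111110101110
11100011111010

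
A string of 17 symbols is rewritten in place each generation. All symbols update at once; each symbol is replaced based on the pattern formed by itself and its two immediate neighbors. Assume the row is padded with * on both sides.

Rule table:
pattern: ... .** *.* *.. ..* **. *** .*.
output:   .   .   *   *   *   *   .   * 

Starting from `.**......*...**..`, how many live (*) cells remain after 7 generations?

*.**....***.*.***
**.**..*..****...
.**.******...**.*
*.**.....**.*.**.
**.**...*.****.**
.**.**.***...**..
*.**.**..**.*.***
count of *: 11

11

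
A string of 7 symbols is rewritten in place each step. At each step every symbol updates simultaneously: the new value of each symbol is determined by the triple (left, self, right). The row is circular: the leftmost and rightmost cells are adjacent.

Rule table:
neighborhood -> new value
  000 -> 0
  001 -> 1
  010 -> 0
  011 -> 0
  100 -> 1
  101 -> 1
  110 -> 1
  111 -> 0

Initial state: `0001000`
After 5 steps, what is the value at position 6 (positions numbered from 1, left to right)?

step 1: 0010100
step 2: 0101010
step 3: 1010101
step 4: 1101010
step 5: 0110101
position 6 holds 0

0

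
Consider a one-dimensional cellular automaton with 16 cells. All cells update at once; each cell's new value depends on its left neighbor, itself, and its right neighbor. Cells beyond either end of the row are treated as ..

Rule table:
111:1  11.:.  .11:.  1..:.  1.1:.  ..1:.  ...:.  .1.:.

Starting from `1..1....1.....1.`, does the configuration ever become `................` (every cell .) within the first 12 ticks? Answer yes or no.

yes

................
all cells are . at tick 1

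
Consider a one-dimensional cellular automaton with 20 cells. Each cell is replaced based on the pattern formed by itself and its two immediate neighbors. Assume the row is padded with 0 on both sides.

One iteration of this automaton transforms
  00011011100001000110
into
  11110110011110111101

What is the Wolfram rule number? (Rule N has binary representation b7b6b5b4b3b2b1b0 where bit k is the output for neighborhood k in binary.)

59

position 7: 111 → 0  (bit 7 = 0)
position 4: 110 → 0  (bit 6 = 0)
position 5: 101 → 1  (bit 5 = 1)
position 9: 100 → 1  (bit 4 = 1)
position 3: 011 → 1  (bit 3 = 1)
position 13: 010 → 0  (bit 2 = 0)
position 2: 001 → 1  (bit 1 = 1)
position 0: 000 → 1  (bit 0 = 1)
bits b7..b0 = 00111011 = 59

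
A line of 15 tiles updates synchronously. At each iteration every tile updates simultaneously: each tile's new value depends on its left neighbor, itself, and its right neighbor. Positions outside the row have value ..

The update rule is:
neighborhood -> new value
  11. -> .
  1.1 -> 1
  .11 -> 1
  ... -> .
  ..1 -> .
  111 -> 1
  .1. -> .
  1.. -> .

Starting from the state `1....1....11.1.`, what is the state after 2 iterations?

..........1.1..
...........1...

...........1...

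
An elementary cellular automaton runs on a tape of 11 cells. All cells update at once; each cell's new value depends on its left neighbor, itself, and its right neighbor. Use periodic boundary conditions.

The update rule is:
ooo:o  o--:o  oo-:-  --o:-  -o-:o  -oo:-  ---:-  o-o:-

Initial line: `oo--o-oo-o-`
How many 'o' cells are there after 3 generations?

3

generation 1: --o-o----o-
generation 2: --o-oo---oo
generation 3: o-o---o----
count of o: 3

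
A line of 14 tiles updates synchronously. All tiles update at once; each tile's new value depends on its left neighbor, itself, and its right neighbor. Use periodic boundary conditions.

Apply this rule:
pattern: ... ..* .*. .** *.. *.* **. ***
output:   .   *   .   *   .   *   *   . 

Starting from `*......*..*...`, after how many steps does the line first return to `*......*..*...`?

14

step 1: ......*..*...*
step 2: .....*..*...*.
step 3: ....*..*...*..
step 4: ...*..*...*...
step 5: ..*..*...*....
step 6: .*..*...*.....
step 7: *..*...*......
step 8: ..*...*......*
step 9: .*...*......*.
step 10: *...*......*..
step 11: ...*......*..*
step 12: ..*......*..*.
step 13: .*......*..*..
step 14: *......*..*...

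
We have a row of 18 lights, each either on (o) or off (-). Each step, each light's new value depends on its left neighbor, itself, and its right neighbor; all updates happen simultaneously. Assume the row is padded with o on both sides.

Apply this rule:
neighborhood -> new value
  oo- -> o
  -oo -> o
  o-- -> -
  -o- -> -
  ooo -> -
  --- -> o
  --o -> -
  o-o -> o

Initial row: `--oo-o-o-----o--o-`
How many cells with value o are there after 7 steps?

step 1: --ooo-o--ooo-----o
step 2: --o-oo---o-o-ooo-o
step 3: ---ooo-o--o-oo-ooo
step 4: -o-o-oo----ooooo--
step 5: o-o-ooo-oo-o---o--
step 6: oo-oo-ooooo--o----
step 7: -oooooo---o----oo-
count of o: 9

9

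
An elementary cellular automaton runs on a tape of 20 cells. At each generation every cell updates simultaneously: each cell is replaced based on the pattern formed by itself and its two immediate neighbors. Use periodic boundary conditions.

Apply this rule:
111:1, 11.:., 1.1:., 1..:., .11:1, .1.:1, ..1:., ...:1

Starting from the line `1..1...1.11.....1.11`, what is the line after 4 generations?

generation 1: ...1.1.1.1..111.1.11
generation 2: .1.1.1.1.1..11..1.1.
generation 3: .1.1.1.1.1..1...1.1.
generation 4: .1.1.1.1.1..1.1.1.1.

.1.1.1.1.1..1.1.1.1.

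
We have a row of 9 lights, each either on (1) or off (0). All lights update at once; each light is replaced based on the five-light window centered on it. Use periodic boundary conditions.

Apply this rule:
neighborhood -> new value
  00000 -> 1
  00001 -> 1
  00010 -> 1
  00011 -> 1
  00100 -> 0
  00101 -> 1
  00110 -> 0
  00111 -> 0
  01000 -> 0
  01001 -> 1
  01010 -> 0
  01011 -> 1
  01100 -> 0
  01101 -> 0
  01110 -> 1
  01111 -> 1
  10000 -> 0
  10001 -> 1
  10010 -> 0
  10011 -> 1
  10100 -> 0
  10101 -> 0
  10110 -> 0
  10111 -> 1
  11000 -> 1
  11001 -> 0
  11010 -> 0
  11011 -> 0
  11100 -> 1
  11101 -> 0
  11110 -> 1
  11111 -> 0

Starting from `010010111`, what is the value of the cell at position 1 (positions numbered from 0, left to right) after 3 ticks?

0

001011110
111111111
000000000
position 1 holds 0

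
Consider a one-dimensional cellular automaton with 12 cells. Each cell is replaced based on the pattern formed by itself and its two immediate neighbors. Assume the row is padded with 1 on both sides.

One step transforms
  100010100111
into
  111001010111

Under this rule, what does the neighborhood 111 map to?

At position 10 the neighborhood is 111; the next row has 1 there.

1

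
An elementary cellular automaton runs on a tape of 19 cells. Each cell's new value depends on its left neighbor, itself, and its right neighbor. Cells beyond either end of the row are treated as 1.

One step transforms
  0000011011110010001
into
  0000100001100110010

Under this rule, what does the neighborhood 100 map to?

At position 0 the neighborhood is 100; the next row has 0 there.

0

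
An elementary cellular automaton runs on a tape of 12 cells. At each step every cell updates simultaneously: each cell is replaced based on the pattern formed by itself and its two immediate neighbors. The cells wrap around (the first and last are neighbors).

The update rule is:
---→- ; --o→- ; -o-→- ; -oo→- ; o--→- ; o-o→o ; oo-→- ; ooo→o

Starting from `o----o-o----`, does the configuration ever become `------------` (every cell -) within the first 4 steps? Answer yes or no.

------o-----
------------
all cells are - at step 2

yes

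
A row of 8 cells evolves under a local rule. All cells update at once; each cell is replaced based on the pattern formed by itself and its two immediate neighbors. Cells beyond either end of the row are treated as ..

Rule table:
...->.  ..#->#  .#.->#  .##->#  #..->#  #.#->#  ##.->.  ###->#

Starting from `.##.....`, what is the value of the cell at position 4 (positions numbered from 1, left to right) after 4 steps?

.

##.#....
#.###...
####.#..
###.###.
position 4 holds .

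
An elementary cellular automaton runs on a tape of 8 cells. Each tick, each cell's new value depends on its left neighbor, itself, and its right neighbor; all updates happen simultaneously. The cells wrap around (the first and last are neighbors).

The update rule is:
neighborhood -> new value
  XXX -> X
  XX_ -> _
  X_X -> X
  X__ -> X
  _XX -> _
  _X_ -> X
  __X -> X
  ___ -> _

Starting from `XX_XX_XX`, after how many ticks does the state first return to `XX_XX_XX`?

6

X_X__X_X
_XXXXXX_
X_XXXX_X
_X_XX_X_
XXX__XXX
XX_XX_XX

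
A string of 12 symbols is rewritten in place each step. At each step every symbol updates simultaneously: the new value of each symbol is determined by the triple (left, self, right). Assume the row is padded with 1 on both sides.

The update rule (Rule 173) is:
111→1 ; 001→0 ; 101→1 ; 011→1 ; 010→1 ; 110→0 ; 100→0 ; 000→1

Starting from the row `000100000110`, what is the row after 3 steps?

010101110101
111111101111
111111011111

111111011111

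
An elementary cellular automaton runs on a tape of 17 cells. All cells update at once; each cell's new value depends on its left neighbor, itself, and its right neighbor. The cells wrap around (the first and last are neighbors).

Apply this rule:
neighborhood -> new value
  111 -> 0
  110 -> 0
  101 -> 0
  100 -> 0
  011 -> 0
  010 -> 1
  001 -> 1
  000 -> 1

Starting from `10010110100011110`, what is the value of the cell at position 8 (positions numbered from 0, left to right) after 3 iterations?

0

10110000101100000
10000111100001111
00111000001110000
position 8 holds 0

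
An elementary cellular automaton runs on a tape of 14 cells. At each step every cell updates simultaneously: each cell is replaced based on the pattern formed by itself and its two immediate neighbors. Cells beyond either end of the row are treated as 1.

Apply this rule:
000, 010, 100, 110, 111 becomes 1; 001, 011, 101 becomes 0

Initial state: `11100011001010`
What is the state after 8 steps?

11111110101010

step 1: 11111001101010
step 2: 11111100101010
step 3: 11111110101010
step 4: 11111110101010  (fixed point — unchanged through step 8)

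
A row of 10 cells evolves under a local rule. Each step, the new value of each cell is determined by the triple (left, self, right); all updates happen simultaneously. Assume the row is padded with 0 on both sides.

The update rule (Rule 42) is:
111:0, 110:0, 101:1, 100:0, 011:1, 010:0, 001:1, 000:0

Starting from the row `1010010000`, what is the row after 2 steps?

0100100000
1001000000

1001000000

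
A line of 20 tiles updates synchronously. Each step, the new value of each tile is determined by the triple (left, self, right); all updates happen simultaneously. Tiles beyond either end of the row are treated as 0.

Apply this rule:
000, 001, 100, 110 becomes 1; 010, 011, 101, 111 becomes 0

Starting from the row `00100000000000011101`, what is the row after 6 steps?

step 1: 11011111111111100100
step 2: 01000000000000111011
step 3: 10111111111111001001
step 4: 00000000000001110110
step 5: 11111111111110010011
step 6: 00000000000011101101

00000000000011101101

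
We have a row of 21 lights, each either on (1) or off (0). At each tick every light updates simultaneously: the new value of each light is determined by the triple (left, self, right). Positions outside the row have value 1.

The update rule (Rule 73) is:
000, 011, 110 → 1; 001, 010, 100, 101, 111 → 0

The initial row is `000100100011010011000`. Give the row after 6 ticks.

010000001011011011000

tick 1: 010000001011000011010
tick 2: 000111100011011011000
tick 3: 010100101011011011010
tick 4: 000000000011011011000
tick 5: 011111111011011011010
tick 6: 010000001011011011000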